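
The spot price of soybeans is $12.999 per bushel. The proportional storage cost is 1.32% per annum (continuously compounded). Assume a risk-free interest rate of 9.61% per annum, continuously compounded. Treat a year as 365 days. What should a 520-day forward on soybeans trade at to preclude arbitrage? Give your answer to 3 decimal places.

$15.189 per bushel

Net carry = r + u − y = 0.0961 + 0.0132 − 0.0000 = 0.1093
F = S·e^((r+u−y)T) = 12.999 · e^(0.1093 × 520/365) = 12.999 · e^0.155715
= 12.999 × 1.168493 = $15.189 per bushel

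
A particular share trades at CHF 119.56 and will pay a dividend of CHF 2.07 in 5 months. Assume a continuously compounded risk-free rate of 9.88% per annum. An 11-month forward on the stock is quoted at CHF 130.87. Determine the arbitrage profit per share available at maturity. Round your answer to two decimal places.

PV(dividends) I = 2.07·e^(−0.0988·5/12) = 1.9865
Fair forward F* = (S − I)·e^(rT) = (119.56 − 1.9865)·e^0.090567 = 117.5735 × 1.094795 = 128.7189
Market CHF 130.87 > fair 128.7189: forward overpriced → cash-and-carry (borrow at r, buy the stock and collect the dividends, short the forward).
Profit at T = |F_mkt − F*| = |130.87 − 128.7189| = CHF 2.15 per share

CHF 2.15 per share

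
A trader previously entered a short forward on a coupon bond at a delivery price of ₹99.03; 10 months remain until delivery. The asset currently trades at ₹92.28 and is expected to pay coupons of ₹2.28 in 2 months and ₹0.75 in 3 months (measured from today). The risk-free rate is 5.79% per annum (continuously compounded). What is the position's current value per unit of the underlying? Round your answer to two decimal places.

₹5.08

PV(remaining coupons) I = 2.28·e^(−0.0579·2/12) + 0.75·e^(−0.0579·3/12) = 2.9973
Current forward F = (S − I)·e^(rT) = (92.28 − 2.9973)·e^(0.0579·10/12) = 89.2827 × 1.049433 = 93.6962
Value (long) = (F − K)·e^(−rT) = (93.6962 − 99.03) × 0.952896 = -5.0826
Short position value = −(long value) = ₹5.08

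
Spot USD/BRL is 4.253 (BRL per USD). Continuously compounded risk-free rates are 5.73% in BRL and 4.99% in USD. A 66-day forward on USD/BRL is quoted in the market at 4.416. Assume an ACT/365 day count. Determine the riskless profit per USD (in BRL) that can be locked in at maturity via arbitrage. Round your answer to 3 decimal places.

Fair forward: F* = S·e^(carry·T), with carry = (r_BRL − r_USD) = 0.0573 − 0.0499 = 0.0074
F* = 4.253 · e^(0.0074 × 66/365) = 4.253 · e^0.001338 = 4.253 × 1.001339 = 4.2587
Market 4.416 > fair 4.2587: forward overpriced → cash-and-carry (buy spot, short the forward).
At maturity, profit = |F_mkt − F*| = |4.416 − 4.2587| = 0.157 per USD (in BRL)

0.157 per USD (in BRL)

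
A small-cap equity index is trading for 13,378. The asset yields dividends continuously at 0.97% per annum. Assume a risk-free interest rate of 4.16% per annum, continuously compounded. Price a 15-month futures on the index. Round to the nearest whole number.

F = S·e^((r − q)T) = 13378 · e^((0.0416 − 0.0097) × 15/12)
= 13378 · e^0.039875 = 13378 × 1.040681
F = 13,922

13,922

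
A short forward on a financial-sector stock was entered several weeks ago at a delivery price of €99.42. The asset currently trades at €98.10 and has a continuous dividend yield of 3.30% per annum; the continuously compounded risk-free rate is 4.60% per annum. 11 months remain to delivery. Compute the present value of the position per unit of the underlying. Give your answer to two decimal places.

Current fair forward for the remaining 11 months: F = S·e^((r − q)·T), (r − q) = 0.0460 − 0.0330 = 0.0130
F = 98.10 · e^(0.0130 × 11/12) = 98.10 × 1.011988 = 99.2760
Value of long forward = (F − K)·e^(−rT) = (99.2760 − 99.42) · e^(−0.0460·11/12)
= -0.1440 × 0.958710 = -0.14
Short position value = −(long value) = €0.14

€0.14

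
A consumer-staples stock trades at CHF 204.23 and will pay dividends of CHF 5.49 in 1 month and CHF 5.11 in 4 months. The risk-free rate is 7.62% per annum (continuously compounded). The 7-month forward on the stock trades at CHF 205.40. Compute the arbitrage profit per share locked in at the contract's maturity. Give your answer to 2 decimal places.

PV(dividends) I = 5.49·e^(−0.0762·1/12) + 5.11·e^(−0.0762·4/12) = 10.4371
Fair forward F* = (S − I)·e^(rT) = (204.23 − 10.4371)·e^0.044450 = 193.7929 × 1.045453 = 202.6014
Market CHF 205.40 > fair 202.6014: forward overpriced → cash-and-carry (borrow at r, buy the stock and collect the dividends, short the forward).
Profit at T = |F_mkt − F*| = |205.40 − 202.6014| = CHF 2.80 per share

CHF 2.80 per share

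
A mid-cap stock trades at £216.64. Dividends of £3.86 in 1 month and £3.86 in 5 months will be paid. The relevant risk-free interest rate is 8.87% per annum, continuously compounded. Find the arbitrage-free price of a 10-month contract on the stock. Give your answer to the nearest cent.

£225.13

PV(dividends) I = 3.86·e^(−0.0887·1/12) + 3.86·e^(−0.0887·5/12)
I = 3.8316 + 3.7199 = 7.5515
F = (S − I)·e^(rT) = (216.64 − 7.5515) · e^(0.0887·10/12)
= 209.0885 · e^0.073917 = 209.0885 × 1.076717 = £225.13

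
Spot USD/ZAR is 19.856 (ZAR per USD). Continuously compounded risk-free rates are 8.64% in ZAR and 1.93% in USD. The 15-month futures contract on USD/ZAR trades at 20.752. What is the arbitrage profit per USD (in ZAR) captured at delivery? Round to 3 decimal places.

0.841 per USD (in ZAR)

Fair futures: F* = S·e^(carry·T), with carry = (r_ZAR − r_USD) = 0.0864 − 0.0193 = 0.0671
F* = 19.856 · e^(0.0671 × 15/12) = 19.856 · e^0.083875 = 19.856 × 1.087493 = 21.5933
Market 20.752 < fair 21.5933: forward underpriced → reverse cash-and-carry (short spot, go long the forward).
At maturity, profit = |F_mkt − F*| = |20.752 − 21.5933| = 0.841 per USD (in ZAR)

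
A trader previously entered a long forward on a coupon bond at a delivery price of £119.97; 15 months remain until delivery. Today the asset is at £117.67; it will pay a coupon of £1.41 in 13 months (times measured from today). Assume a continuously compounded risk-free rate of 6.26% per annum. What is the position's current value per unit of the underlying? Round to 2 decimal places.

PV(remaining coupons) I = 1.41·e^(−0.0626·13/12) = 1.3175
Current forward F = (S − I)·e^(rT) = (117.67 − 1.3175)·e^(0.0626·15/12) = 116.3525 × 1.081393 = 125.8228
Value (long) = (F − K)·e^(−rT) = (125.8228 − 119.97) × 0.924733 = 5.4123
Value = £5.41

£5.41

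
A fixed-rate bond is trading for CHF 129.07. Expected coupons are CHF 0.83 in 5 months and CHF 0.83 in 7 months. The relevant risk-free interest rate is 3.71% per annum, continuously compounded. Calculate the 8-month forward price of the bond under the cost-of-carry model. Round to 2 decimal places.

CHF 130.63

PV(coupons) I = 0.83·e^(−0.0371·5/12) + 0.83·e^(−0.0371·7/12)
I = 0.8173 + 0.8122 = 1.6295
F = (S − I)·e^(rT) = (129.07 − 1.6295) · e^(0.0371·8/12)
= 127.4405 · e^0.024733 = 127.4405 × 1.025041 = CHF 130.63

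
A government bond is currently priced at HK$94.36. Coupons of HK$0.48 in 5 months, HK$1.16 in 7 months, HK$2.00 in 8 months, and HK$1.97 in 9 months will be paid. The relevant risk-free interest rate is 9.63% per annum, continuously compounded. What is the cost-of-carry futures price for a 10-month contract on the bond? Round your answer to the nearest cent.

HK$96.54

PV(coupons) I = 0.48·e^(−0.0963·5/12) + 1.16·e^(−0.0963·7/12) + 2.00·e^(−0.0963·8/12) + 1.97·e^(−0.0963·9/12)
I = 0.4611 + 1.0966 + 1.8756 + 1.8327 = 5.2660
F = (S − I)·e^(rT) = (94.36 − 5.2660) · e^(0.0963·10/12)
= 89.0940 · e^0.080250 = 89.0940 × 1.083558 = HK$96.54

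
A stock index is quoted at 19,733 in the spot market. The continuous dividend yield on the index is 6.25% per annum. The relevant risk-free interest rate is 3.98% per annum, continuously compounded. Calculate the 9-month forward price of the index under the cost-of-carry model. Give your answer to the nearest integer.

19,400

F = S·e^((r − q)T) = 19733 · e^((0.0398 − 0.0625) × 9/12)
= 19733 · e^-0.017025 = 19733 × 0.983119
F = 19,400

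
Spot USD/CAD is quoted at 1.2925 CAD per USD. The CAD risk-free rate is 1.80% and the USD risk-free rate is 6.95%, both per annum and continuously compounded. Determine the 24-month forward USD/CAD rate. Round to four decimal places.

F = S·e^((r_CAD − r_USD)T) = 1.2925 · e^((0.0180 − 0.0695) × 24/12)
= 1.2925 · e^-0.103000 = 1.2925 × 0.902127
F = 1.1660 CAD per USD

1.1660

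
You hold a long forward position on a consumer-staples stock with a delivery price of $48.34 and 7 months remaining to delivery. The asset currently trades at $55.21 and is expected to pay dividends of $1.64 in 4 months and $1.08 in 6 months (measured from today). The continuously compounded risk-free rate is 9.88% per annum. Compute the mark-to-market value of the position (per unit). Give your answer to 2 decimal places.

$6.96

PV(remaining dividends) I = 1.64·e^(−0.0988·4/12) + 1.08·e^(−0.0988·6/12) = 2.6148
Current forward F = (S − I)·e^(rT) = (55.21 − 2.6148)·e^(0.0988·7/12) = 52.5952 × 1.059327 = 55.7155
Value (long) = (F − K)·e^(−rT) = (55.7155 − 48.34) × 0.943996 = 6.9624
Value = $6.96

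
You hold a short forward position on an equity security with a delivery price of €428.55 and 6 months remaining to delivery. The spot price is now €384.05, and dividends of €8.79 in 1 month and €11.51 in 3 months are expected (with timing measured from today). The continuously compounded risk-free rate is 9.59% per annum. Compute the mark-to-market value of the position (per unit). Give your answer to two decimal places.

€44.39

PV(remaining dividends) I = 8.79·e^(−0.0959·1/12) + 11.51·e^(−0.0959·3/12) = 19.9574
Current forward F = (S − I)·e^(rT) = (384.05 − 19.9574)·e^(0.0959·6/12) = 364.0926 × 1.049118 = 381.9761
Value (long) = (F − K)·e^(−rT) = (381.9761 − 428.55) × 0.953181 = -44.3934
Short position value = −(long value) = €44.39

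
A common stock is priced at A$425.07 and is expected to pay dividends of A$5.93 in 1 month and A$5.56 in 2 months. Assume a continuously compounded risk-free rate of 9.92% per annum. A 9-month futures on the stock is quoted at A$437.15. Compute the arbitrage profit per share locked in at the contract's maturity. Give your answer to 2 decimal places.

PV(dividends) I = 5.93·e^(−0.0992·1/12) + 5.56·e^(−0.0992·2/12) = 11.3500
Fair futures F* = (S − I)·e^(rT) = (425.07 − 11.3500)·e^0.074400 = 413.7200 × 1.077238 = 445.6749
Market A$437.15 < fair 445.6749: forward underpriced → reverse cash-and-carry (short the stock, invest proceeds at r, pay the dividends, go long the forward).
Profit at T = |F_mkt − F*| = |437.15 − 445.6749| = A$8.52 per share

A$8.52 per share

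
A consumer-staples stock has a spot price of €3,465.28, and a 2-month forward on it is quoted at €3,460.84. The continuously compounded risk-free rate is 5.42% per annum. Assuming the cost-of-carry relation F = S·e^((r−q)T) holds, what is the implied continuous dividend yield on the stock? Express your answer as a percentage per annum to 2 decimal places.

6.19%

From F = S·e^((r−q)T): (r − q) = ln(F/S)/T
ln(3460.84/3465.28) = ln(0.998719) = -0.001282
(r − q) = -0.001282 / (2/12) = -0.007692
q = r − ln(F/S)/T = 0.0542 + 0.007692 = 0.061892
q = 6.19%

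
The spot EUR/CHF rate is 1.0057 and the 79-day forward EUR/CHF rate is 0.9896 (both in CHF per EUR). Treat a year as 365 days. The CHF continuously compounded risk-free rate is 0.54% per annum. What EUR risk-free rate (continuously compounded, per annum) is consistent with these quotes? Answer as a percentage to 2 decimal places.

F = S·e^((r_CHF − r_EUR)T) ⇒ r_EUR = r_CHF − ln(F/S)/T
ln(0.9896/1.0057) = -0.016138; /(79/365) = -0.074562
r_EUR = 0.0054 + 0.074562 = 0.079962
r_EUR = 8.00%

8.00%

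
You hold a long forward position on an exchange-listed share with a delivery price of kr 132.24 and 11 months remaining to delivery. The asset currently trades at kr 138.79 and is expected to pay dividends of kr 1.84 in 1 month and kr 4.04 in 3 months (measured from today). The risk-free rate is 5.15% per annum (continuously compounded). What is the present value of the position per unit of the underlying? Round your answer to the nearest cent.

PV(remaining dividends) I = 1.84·e^(−0.0515·1/12) + 4.04·e^(−0.0515·3/12) = 5.8204
Current forward F = (S − I)·e^(rT) = (138.79 − 5.8204)·e^(0.0515·11/12) = 132.9696 × 1.048340 = 139.3974
Value (long) = (F − K)·e^(−rT) = (139.3974 − 132.24) × 0.953889 = 6.8274
Value = kr 6.83

kr 6.83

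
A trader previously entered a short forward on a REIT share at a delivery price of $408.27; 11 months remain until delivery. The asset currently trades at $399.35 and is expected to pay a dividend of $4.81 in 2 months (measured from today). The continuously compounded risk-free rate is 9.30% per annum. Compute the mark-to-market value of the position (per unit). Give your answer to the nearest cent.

-$19.71

PV(remaining dividends) I = 4.81·e^(−0.0930·2/12) = 4.7360
Current forward F = (S − I)·e^(rT) = (399.35 − 4.7360)·e^(0.0930·11/12) = 394.6140 × 1.088989 = 429.7303
Value (long) = (F − K)·e^(−rT) = (429.7303 − 408.27) × 0.918283 = 19.7066
Short position value = −(long value) = -$19.71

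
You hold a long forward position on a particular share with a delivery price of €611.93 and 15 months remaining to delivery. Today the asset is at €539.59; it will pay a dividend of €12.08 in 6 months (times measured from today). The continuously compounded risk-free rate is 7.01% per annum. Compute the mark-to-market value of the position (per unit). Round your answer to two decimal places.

-€32.67

PV(remaining dividends) I = 12.08·e^(−0.0701·6/12) = 11.6639
Current forward F = (S − I)·e^(rT) = (539.59 − 11.6639)·e^(0.0701·15/12) = 527.9261 × 1.091579 = 576.2730
Value (long) = (F − K)·e^(−rT) = (576.2730 − 611.93) × 0.916104 = -32.6655
Value = -€32.67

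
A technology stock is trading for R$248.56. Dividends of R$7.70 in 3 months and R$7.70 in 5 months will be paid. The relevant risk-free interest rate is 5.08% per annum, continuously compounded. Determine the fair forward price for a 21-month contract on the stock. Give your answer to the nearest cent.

R$255.12

PV(dividends) I = 7.70·e^(−0.0508·3/12) + 7.70·e^(−0.0508·5/12)
I = 7.6028 + 7.5387 = 15.1415
F = (S − I)·e^(rT) = (248.56 − 15.1415) · e^(0.0508·21/12)
= 233.4185 · e^0.088900 = 233.4185 × 1.092971 = R$255.12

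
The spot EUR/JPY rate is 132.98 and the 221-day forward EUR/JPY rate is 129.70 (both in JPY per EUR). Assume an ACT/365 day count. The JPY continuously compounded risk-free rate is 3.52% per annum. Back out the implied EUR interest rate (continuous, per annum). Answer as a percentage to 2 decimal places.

F = S·e^((r_JPY − r_EUR)T) ⇒ r_EUR = r_JPY − ln(F/S)/T
ln(129.70/132.98) = -0.024975; /(221/365) = -0.041248
r_EUR = 0.0352 + 0.041248 = 0.076448
r_EUR = 7.64%

7.64%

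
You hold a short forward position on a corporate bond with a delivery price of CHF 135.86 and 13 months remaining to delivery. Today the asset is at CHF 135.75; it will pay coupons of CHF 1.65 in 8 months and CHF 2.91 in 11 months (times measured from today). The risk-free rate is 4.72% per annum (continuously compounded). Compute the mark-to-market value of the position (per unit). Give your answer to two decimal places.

-CHF 2.28

PV(remaining coupons) I = 1.65·e^(−0.0472·8/12) + 2.91·e^(−0.0472·11/12) = 4.3857
Current forward F = (S − I)·e^(rT) = (135.75 − 4.3857)·e^(0.0472·13/12) = 131.3643 × 1.052463 = 138.2561
Value (long) = (F − K)·e^(−rT) = (138.2561 − 135.86) × 0.950152 = 2.2767
Short position value = −(long value) = -CHF 2.28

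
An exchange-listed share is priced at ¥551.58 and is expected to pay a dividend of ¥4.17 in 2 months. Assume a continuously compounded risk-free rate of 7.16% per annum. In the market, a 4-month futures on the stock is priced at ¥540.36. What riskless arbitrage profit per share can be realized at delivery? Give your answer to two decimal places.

PV(dividends) I = 4.17·e^(−0.0716·2/12) = 4.1205
Fair futures F* = (S − I)·e^(rT) = (551.58 − 4.1205)·e^0.023867 = 547.4595 × 1.024154 = 560.6828
Market ¥540.36 < fair 560.6828: forward underpriced → reverse cash-and-carry (short the stock, invest proceeds at r, pay the dividends, go long the forward).
Profit at T = |F_mkt − F*| = |540.36 − 560.6828| = ¥20.32 per share

¥20.32 per share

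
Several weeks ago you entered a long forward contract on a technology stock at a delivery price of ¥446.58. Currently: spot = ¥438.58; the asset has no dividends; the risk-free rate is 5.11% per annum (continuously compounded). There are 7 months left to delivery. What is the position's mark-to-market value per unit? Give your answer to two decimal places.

¥5.12

Current fair forward for the remaining 7 months: F = S·e^(r·T), r = 0.0511
F = 438.58 · e^(0.0511 × 7/12) = 438.58 × 1.030257 = 451.8501
Value of long forward = (F − K)·e^(−rT) = (451.8501 − 446.58) · e^(−0.0511·7/12)
= 5.2701 × 0.970632 = 5.12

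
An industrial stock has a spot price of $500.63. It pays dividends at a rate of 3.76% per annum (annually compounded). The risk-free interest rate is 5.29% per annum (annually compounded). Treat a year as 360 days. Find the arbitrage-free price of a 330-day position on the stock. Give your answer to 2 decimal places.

$507.39

F = S · (1+r)^T / (1+q)^T
= 500.63 × 1.048387 / 1.034413 = 500.63 × 1.013509
F = $507.39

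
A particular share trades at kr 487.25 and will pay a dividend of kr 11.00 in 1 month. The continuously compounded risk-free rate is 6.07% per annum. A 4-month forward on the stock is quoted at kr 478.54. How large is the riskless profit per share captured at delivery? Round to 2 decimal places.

kr 7.50 per share

PV(dividends) I = 11.00·e^(−0.0607·1/12) = 10.9445
Fair forward F* = (S − I)·e^(rT) = (487.25 − 10.9445)·e^0.020233 = 476.3055 × 1.020439 = 486.0407
Market kr 478.54 < fair 486.0407: forward underpriced → reverse cash-and-carry (short the stock, invest proceeds at r, pay the dividends, go long the forward).
Profit at T = |F_mkt − F*| = |478.54 − 486.0407| = kr 7.50 per share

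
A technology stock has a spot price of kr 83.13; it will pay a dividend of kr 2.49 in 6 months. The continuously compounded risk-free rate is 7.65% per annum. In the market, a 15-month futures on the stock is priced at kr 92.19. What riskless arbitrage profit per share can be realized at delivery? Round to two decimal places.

PV(dividends) I = 2.49·e^(−0.0765·6/12) = 2.3966
Fair futures F* = (S − I)·e^(rT) = (83.13 − 2.3966)·e^0.095625 = 80.7334 × 1.100346 = 88.8347
Market kr 92.19 > fair 88.8347: forward overpriced → cash-and-carry (borrow at r, buy the stock and collect the dividends, short the forward).
Profit at T = |F_mkt − F*| = |92.19 − 88.8347| = kr 3.36 per share

kr 3.36 per share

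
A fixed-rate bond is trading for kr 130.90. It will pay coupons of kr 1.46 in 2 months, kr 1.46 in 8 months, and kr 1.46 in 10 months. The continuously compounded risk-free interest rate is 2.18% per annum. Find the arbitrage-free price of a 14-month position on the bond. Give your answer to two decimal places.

kr 129.83

PV(coupons) I = 1.46·e^(−0.0218·2/12) + 1.46·e^(−0.0218·8/12) + 1.46·e^(−0.0218·10/12)
I = 1.4547 + 1.4389 + 1.4337 = 4.3273
F = (S − I)·e^(rT) = (130.90 − 4.3273) · e^(0.0218·14/12)
= 126.5727 · e^0.025433 = 126.5727 × 1.025759 = kr 129.83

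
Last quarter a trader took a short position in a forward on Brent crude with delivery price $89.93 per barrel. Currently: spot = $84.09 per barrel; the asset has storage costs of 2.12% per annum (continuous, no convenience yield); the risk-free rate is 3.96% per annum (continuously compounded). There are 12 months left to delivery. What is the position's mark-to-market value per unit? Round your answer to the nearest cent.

$0.55 per barrel

Current fair forward for the remaining 12 months: F = S·e^((r + u)·T), (r + u) = 0.0396 + 0.0212 = 0.0608
F = 84.09 · e^(0.0608 × 12/12) = 84.09 × 1.062686 = 89.3613
Value of long forward = (F − K)·e^(−rT) = (89.3613 − 89.93) · e^(−0.0396·12/12)
= -0.5687 × 0.961174 = -0.55
Short position value = −(long value) = $0.55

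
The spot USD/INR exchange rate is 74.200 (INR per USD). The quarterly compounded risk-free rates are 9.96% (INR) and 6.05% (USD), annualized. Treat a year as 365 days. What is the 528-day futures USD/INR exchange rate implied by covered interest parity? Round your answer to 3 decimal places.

By covered interest parity, F = S · (1+r_INR/4)^(4T) / (1+r_USD/4)^(4T)
= 74.200 × 1.152939 / 1.090747 = 74.200 × 1.057018
F = 78.431 INR per USD

78.431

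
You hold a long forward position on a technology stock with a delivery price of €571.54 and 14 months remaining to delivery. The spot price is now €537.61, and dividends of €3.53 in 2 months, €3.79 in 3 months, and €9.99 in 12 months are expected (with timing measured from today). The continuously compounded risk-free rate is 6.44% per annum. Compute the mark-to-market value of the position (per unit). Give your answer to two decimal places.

PV(remaining dividends) I = 3.53·e^(−0.0644·2/12) + 3.79·e^(−0.0644·3/12) + 9.99·e^(−0.0644·12/12) = 16.5887
Current forward F = (S − I)·e^(rT) = (537.61 − 16.5887)·e^(0.0644·14/12) = 521.0213 × 1.078028 = 561.6755
Value (long) = (F − K)·e^(−rT) = (561.6755 − 571.54) × 0.927620 = -9.1505
Value = -€9.15

-€9.15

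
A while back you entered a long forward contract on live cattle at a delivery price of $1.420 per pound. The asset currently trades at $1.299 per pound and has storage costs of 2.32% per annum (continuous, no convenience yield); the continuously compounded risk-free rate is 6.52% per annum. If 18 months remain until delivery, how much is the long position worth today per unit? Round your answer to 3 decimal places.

$0.057 per pound

Current fair forward for the remaining 18 months: F = S·e^((r + u)·T), (r + u) = 0.0652 + 0.0232 = 0.0884
F = 1.299 · e^(0.0884 × 18/12) = 1.299 × 1.141793 = 1.4832
Value of long forward = (F − K)·e^(−rT) = (1.4832 − 1.420) · e^(−0.0652·18/12)
= 0.0632 × 0.906830 = 0.057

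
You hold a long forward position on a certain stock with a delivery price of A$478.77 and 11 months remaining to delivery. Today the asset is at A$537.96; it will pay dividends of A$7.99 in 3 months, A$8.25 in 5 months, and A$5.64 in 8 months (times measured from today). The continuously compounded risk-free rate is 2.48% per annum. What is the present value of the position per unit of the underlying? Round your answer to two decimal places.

PV(remaining dividends) I = 7.99·e^(−0.0248·3/12) + 8.25·e^(−0.0248·5/12) + 5.64·e^(−0.0248·8/12) = 21.6533
Current forward F = (S − I)·e^(rT) = (537.96 − 21.6533)·e^(0.0248·11/12) = 516.3067 × 1.022994 = 528.1787
Value (long) = (F − K)·e^(−rT) = (528.1787 − 478.77) × 0.977523 = 48.2981
Value = A$48.30

A$48.30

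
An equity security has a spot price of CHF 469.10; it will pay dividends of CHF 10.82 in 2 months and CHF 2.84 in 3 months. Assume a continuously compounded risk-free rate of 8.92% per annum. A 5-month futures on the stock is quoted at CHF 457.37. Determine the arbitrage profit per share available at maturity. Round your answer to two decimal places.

CHF 15.55 per share

PV(dividends) I = 10.82·e^(−0.0892·2/12) + 2.84·e^(−0.0892·3/12) = 13.4377
Fair futures F* = (S − I)·e^(rT) = (469.10 − 13.4377)·e^0.037167 = 455.6623 × 1.037866 = 472.9164
Market CHF 457.37 < fair 472.9164: forward underpriced → reverse cash-and-carry (short the stock, invest proceeds at r, pay the dividends, go long the forward).
Profit at T = |F_mkt − F*| = |457.37 − 472.9164| = CHF 15.55 per share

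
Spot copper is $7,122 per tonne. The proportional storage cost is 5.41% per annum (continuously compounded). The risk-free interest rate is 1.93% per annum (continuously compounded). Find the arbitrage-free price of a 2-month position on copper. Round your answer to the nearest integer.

Net carry = r + u − y = 0.0193 + 0.0541 − 0.0000 = 0.0734
F = S·e^((r+u−y)T) = 7122 · e^(0.0734 × 2/12) = 7122 · e^0.012233
= 7122 × 1.012308 = $7,210 per tonne

$7,210 per tonne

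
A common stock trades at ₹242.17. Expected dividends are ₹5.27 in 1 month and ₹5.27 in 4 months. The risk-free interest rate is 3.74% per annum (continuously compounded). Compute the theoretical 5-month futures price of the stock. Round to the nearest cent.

₹235.35

PV(dividends) I = 5.27·e^(−0.0374·1/12) + 5.27·e^(−0.0374·4/12)
I = 5.2536 + 5.2047 = 10.4583
F = (S − I)·e^(rT) = (242.17 − 10.4583) · e^(0.0374·5/12)
= 231.7117 · e^0.015583 = 231.7117 × 1.015705 = ₹235.35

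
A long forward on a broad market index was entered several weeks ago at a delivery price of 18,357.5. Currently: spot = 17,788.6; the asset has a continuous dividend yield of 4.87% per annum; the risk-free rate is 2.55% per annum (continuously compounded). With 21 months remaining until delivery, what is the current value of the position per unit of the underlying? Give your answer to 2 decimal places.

-1220.93

Current fair forward for the remaining 21 months: F = S·e^((r − q)·T), (r − q) = 0.0255 − 0.0487 = -0.0232
F = 17788.6 · e^(-0.0232 × 21/12) = 17788.6 × 0.96021314 = 17080.8475
Value of long forward = (F − K)·e^(−rT) = (17080.8475 − 18357.5) · e^(−0.0255·21/12)
= -1276.6525 × 0.95635605 = -1220.93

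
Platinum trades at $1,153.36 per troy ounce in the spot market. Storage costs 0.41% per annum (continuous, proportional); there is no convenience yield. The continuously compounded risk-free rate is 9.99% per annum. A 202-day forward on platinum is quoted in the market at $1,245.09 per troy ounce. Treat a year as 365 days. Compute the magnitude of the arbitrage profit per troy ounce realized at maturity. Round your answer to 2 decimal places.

$23.40 per troy ounce

Fair forward: F* = S·e^(carry·T), with carry = (r + u) = 0.0999 + 0.0041 = 0.1040
F* = 1153.36 · e^(0.1040 × 202/365) = 1153.36 · e^0.05755616 = 1153.36 × 1.05924476 = $1221.6905
Market $1245.09 > fair $1221.6905: forward overpriced → cash-and-carry (buy spot, short the forward).
At maturity, profit = |F_mkt − F*| = |1245.09 − 1221.6905| = $23.40 per troy ounce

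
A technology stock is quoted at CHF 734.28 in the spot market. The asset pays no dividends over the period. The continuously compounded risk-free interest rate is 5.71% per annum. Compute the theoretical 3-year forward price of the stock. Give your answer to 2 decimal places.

F = S·e^(rT) = 734.28 · e^(0.0571 × 3)
= 734.28 · e^0.171300 = 734.28 × 1.186847
F = CHF 871.48

CHF 871.48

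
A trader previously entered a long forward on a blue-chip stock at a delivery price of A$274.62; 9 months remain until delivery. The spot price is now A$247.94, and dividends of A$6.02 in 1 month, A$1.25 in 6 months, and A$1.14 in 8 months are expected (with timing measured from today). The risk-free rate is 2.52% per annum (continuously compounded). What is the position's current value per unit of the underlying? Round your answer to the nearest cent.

PV(remaining dividends) I = 6.02·e^(−0.0252·1/12) + 1.25·e^(−0.0252·6/12) + 1.14·e^(−0.0252·8/12) = 8.3627
Current forward F = (S − I)·e^(rT) = (247.94 − 8.3627)·e^(0.0252·9/12) = 239.5773 × 1.019080 = 244.1484
Value (long) = (F − K)·e^(−rT) = (244.1484 − 274.62) × 0.981277 = -29.9011
Value = -A$29.90

-A$29.90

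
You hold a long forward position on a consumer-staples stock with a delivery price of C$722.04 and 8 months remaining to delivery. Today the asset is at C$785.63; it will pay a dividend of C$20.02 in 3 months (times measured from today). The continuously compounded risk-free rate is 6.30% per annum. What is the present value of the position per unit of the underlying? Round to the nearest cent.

PV(remaining dividends) I = 20.02·e^(−0.0630·3/12) = 19.7072
Current forward F = (S − I)·e^(rT) = (785.63 − 19.7072)·e^(0.0630·8/12) = 765.9228 × 1.042894 = 798.7763
Value (long) = (F − K)·e^(−rT) = (798.7763 − 722.04) × 0.958870 = 73.5801
Value = C$73.58

C$73.58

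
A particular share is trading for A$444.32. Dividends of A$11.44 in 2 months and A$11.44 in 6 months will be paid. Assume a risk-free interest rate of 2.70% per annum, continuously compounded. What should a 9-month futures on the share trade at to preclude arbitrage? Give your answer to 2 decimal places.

PV(dividends) I = 11.44·e^(−0.0270·2/12) + 11.44·e^(−0.0270·6/12)
I = 11.3886 + 11.2866 = 22.6752
F = (S − I)·e^(rT) = (444.32 − 22.6752) · e^(0.0270·9/12)
= 421.6448 · e^0.020250 = 421.6448 × 1.020456 = A$430.27

A$430.27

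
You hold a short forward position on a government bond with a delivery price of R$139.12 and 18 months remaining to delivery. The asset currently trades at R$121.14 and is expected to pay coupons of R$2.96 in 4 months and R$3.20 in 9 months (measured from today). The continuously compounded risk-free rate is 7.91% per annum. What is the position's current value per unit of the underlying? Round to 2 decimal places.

PV(remaining coupons) I = 2.96·e^(−0.0791·4/12) + 3.20·e^(−0.0791·9/12) = 5.8987
Current forward F = (S − I)·e^(rT) = (121.14 − 5.8987)·e^(0.0791·18/12) = 115.2413 × 1.125976 = 129.7589
Value (long) = (F − K)·e^(−rT) = (129.7589 − 139.12) × 0.888119 = -8.3138
Short position value = −(long value) = R$8.31

R$8.31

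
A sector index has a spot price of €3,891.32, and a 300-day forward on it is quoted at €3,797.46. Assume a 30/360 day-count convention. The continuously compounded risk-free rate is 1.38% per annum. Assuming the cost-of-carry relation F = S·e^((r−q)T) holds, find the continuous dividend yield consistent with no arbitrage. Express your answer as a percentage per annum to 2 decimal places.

From F = S·e^((r−q)T): (r − q) = ln(F/S)/T
ln(3797.46/3891.32) = ln(0.975880) = -0.024416
(r − q) = -0.024416 / (300/360) = -0.029299
q = r − ln(F/S)/T = 0.0138 + 0.029299 = 0.043099
q = 4.31%

4.31%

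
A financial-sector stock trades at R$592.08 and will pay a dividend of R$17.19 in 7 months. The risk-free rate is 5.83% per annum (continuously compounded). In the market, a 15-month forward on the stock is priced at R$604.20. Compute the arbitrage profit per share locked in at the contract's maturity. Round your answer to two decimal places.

R$14.77 per share

PV(dividends) I = 17.19·e^(−0.0583·7/12) = 16.6152
Fair forward F* = (S − I)·e^(rT) = (592.08 − 16.6152)·e^0.072875 = 575.4648 × 1.075596 = 618.9676
Market R$604.20 < fair 618.9676: forward underpriced → reverse cash-and-carry (short the stock, invest proceeds at r, pay the dividends, go long the forward).
Profit at T = |F_mkt − F*| = |604.20 − 618.9676| = R$14.77 per share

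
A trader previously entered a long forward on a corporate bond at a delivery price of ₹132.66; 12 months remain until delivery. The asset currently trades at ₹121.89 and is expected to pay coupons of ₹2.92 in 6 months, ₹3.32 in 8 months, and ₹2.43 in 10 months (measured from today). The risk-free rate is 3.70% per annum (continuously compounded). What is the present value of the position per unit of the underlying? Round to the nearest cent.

PV(remaining coupons) I = 2.92·e^(−0.0370·6/12) + 3.32·e^(−0.0370·8/12) + 2.43·e^(−0.0370·10/12) = 8.4618
Current forward F = (S − I)·e^(rT) = (121.89 − 8.4618)·e^(0.0370·12/12) = 113.4282 × 1.037693 = 117.7036
Value (long) = (F − K)·e^(−rT) = (117.7036 − 132.66) × 0.963676 = -14.4131
Value = -₹14.41

-₹14.41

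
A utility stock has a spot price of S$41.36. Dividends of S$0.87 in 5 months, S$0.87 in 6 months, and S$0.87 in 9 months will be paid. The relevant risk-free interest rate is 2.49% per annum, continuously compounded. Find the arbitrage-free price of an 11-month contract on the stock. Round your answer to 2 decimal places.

S$39.68

PV(dividends) I = 0.87·e^(−0.0249·5/12) + 0.87·e^(−0.0249·6/12) + 0.87·e^(−0.0249·9/12)
I = 0.8610 + 0.8592 + 0.8539 = 2.5741
F = (S − I)·e^(rT) = (41.36 − 2.5741) · e^(0.0249·11/12)
= 38.7859 · e^0.022825 = 38.7859 × 1.023087 = S$39.68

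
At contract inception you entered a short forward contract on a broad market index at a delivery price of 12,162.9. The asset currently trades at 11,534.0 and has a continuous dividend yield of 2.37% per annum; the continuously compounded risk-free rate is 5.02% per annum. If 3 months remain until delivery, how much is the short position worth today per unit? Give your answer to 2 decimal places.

545.35

Current fair forward for the remaining 3 months: F = S·e^((r − q)·T), (r − q) = 0.0502 − 0.0237 = 0.0265
F = 11534.0 · e^(0.0265 × 3/12) = 11534.0 × 1.00664699 = 11610.6664
Value of long forward = (F − K)·e^(−rT) = (11610.6664 − 12162.9) · e^(−0.0502·3/12)
= -552.2336 × 0.98752842 = -545.35
Short position value = −(long value) = 545.35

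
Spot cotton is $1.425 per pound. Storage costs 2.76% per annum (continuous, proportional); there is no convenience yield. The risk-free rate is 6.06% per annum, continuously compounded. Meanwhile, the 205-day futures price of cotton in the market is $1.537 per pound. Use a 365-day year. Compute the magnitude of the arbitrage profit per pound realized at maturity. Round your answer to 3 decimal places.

Fair futures: F* = S·e^(carry·T), with carry = (r + u) = 0.0606 + 0.0276 = 0.0882
F* = 1.425 · e^(0.0882 × 205/365) = 1.425 · e^0.049537 = 1.425 × 1.050784 = $1.4974
Market $1.537 > fair $1.4974: forward overpriced → cash-and-carry (buy spot, short the forward).
At maturity, profit = |F_mkt − F*| = |1.537 − 1.4974| = $0.040 per pound

$0.040 per pound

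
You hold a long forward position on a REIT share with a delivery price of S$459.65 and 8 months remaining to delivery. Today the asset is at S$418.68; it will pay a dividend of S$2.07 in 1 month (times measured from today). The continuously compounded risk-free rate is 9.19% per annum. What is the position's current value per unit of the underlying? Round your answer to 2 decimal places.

-S$15.71

PV(remaining dividends) I = 2.07·e^(−0.0919·1/12) = 2.0542
Current forward F = (S − I)·e^(rT) = (418.68 − 2.0542)·e^(0.0919·8/12) = 416.6258 × 1.063182 = 442.9491
Value (long) = (F − K)·e^(−rT) = (442.9491 − 459.65) × 0.940572 = -15.7084
Value = -S$15.71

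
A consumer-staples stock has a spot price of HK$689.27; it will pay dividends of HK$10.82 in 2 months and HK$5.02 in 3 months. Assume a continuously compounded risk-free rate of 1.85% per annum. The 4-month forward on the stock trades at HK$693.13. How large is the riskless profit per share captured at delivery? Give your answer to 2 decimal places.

PV(dividends) I = 10.82·e^(−0.0185·2/12) + 5.02·e^(−0.0185·3/12) = 15.7835
Fair forward F* = (S − I)·e^(rT) = (689.27 − 15.7835)·e^0.006167 = 673.4865 × 1.006186 = 677.6527
Market HK$693.13 > fair 677.6527: forward overpriced → cash-and-carry (borrow at r, buy the stock and collect the dividends, short the forward).
Profit at T = |F_mkt − F*| = |693.13 − 677.6527| = HK$15.48 per share

HK$15.48 per share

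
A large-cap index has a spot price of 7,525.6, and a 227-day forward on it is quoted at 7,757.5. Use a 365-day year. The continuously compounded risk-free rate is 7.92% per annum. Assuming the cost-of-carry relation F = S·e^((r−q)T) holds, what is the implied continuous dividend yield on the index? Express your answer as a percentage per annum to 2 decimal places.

From F = S·e^((r−q)T): (r − q) = ln(F/S)/T
ln(7757.5/7525.6) = ln(1.030815) = 0.030350
(r − q) = 0.030350 / (227/365) = 0.048801
q = r − ln(F/S)/T = 0.0792 − 0.048801 = 0.030399
q = 3.04%

3.04%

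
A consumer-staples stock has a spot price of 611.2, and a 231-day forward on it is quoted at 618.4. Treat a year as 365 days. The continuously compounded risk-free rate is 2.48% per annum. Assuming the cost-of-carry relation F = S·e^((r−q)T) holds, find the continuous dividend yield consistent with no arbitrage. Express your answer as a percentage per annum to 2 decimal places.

0.63%

From F = S·e^((r−q)T): (r − q) = ln(F/S)/T
ln(618.4/611.2) = ln(1.011780) = 0.011711
(r − q) = 0.011711 / (231/365) = 0.018504
q = r − ln(F/S)/T = 0.0248 − 0.018504 = 0.006296
q = 0.63%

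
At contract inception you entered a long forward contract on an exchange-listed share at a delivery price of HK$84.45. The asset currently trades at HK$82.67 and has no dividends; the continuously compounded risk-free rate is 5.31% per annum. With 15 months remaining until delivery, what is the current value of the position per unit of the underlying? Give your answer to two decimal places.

Current fair forward for the remaining 15 months: F = S·e^(r·T), r = 0.0531
F = 82.67 · e^(0.0531 × 15/12) = 82.67 × 1.068627 = 88.3434
Value of long forward = (F − K)·e^(−rT) = (88.3434 − 84.45) · e^(−0.0531·15/12)
= 3.8934 × 0.935780 = 3.64

HK$3.64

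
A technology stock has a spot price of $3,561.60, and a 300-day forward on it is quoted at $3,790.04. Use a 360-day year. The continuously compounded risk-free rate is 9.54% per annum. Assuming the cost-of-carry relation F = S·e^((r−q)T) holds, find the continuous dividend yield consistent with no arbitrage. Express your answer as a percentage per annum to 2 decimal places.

From F = S·e^((r−q)T): (r − q) = ln(F/S)/T
ln(3790.04/3561.60) = ln(1.064140) = 0.062167
(r − q) = 0.062167 / (300/360) = 0.074600
q = r − ln(F/S)/T = 0.0954 − 0.074600 = 0.020800
q = 2.08%

2.08%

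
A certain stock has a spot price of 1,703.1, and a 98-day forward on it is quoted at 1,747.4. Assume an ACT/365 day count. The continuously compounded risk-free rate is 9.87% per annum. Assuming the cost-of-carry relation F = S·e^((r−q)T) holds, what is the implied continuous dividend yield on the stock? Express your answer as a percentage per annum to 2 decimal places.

From F = S·e^((r−q)T): (r − q) = ln(F/S)/T
ln(1747.4/1703.1) = ln(1.026011) = 0.025678
(r − q) = 0.025678 / (98/365) = 0.095637
q = r − ln(F/S)/T = 0.0987 − 0.095637 = 0.003063
q = 0.31%

0.31%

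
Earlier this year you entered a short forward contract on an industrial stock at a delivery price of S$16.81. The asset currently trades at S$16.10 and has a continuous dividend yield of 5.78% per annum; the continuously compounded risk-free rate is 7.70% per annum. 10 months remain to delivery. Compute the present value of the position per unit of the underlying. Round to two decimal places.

Current fair forward for the remaining 10 months: F = S·e^((r − q)·T), (r − q) = 0.0770 − 0.0578 = 0.0192
F = 16.10 · e^(0.0192 × 10/12) = 16.10 × 1.016129 = 16.3597
Value of long forward = (F − K)·e^(−rT) = (16.3597 − 16.81) · e^(−0.0770·10/12)
= -0.4503 × 0.937849 = -0.42
Short position value = −(long value) = S$0.42

S$0.42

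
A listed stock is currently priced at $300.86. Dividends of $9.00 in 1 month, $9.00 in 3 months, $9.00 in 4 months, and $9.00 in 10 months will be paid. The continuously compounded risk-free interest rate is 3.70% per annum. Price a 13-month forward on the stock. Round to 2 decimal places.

PV(dividends) I = 9.00·e^(−0.0370·1/12) + 9.00·e^(−0.0370·3/12) + 9.00·e^(−0.0370·4/12) + 9.00·e^(−0.0370·10/12)
I = 8.9723 + 8.9171 + 8.8897 + 8.7267 = 35.5058
F = (S − I)·e^(rT) = (300.86 − 35.5058) · e^(0.0370·13/12)
= 265.3542 · e^0.040083 = 265.3542 × 1.040897 = $276.21

$276.21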